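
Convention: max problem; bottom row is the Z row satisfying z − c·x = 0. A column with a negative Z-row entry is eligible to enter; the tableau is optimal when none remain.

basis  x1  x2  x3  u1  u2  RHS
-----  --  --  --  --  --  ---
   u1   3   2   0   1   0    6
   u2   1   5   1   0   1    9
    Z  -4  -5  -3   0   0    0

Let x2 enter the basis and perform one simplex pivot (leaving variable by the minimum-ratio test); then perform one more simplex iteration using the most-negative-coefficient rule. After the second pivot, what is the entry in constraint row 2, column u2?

Ratio test on column x2 — row 1: 6/2 = 3; row 2: 9/5 = 9/5. Minimum is 9/5 at row 2 (u2 leaves); pivot element 5.
Divide row 2 by 5; eliminate column x2 from the other rows.
Second iteration: most negative Z-row entry is -3 in column x1, so x1 enters.
Ratio test on column x1 — row 1: (12/5)/(13/5) = 12/13; row 2: (9/5)/(1/5) = 9. Minimum is 12/13 at row 1 (u1 leaves); pivot element 13/5.
Divide row 1 by 13/5; eliminate column x1 from the other rows.
After both pivots, the entry at constraint row 2, column u2 is 3/13.

3/13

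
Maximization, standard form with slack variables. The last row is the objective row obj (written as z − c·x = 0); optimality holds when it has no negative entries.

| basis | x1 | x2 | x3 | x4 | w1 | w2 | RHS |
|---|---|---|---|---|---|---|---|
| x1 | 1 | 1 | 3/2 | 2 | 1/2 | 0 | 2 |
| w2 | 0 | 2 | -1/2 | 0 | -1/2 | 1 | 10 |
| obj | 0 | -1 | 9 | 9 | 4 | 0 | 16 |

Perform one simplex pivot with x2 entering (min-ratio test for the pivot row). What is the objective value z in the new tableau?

Ratio test on column x2 — row 1: 2/1 = 2; row 2: 10/2 = 5. Minimum is 2 at row 1 (x1 leaves); pivot element 1.
Pivot on row 1; the obj-row RHS becomes 16 − (-1)·2 = 18.

18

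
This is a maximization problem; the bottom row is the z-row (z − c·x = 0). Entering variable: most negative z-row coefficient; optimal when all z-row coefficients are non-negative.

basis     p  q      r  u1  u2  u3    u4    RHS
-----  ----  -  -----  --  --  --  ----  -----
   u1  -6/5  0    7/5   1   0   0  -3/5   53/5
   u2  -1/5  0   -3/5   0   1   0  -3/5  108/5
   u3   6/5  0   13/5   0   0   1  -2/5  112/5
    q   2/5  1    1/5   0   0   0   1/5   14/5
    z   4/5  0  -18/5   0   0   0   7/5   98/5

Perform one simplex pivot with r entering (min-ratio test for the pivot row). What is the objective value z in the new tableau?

328/7

Ratio test on column r — row 1: (53/5)/(7/5) = 53/7; row 2: entry -3/5 ≤ 0; row 3: (112/5)/(13/5) = 112/13; row 4: (14/5)/(1/5) = 14. Minimum is 53/7 at row 1 (u1 leaves); pivot element 7/5.
Pivot on row 1; the z-row RHS becomes 98/5 − (-18/5)·(53/7) = 328/7.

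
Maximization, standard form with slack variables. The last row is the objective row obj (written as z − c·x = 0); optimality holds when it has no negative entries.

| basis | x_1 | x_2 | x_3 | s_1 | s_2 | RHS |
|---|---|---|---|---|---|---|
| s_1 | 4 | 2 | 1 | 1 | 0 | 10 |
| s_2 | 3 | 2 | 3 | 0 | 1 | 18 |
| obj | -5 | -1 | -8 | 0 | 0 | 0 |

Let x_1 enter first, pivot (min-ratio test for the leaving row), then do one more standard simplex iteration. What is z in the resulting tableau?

Ratio test on column x_1 — row 1: 10/4 = 5/2; row 2: 18/3 = 6. Minimum is 5/2 at row 1 (s_1 leaves); pivot element 4.
Pivot on row 1; the obj-row RHS becomes 0 − (-5)·(5/2) = 25/2.
Next entering variable (most negative obj-row entry -27/4): x_3.
Ratio test on column x_3 — row 1: (5/2)/(1/4) = 10; row 2: (21/2)/(9/4) = 14/3. Minimum is 14/3 at row 2 (s_2 leaves); pivot element 9/4.
After the second pivot the obj-row RHS is 25/2 − (-27/4)·(14/3) = 44.

44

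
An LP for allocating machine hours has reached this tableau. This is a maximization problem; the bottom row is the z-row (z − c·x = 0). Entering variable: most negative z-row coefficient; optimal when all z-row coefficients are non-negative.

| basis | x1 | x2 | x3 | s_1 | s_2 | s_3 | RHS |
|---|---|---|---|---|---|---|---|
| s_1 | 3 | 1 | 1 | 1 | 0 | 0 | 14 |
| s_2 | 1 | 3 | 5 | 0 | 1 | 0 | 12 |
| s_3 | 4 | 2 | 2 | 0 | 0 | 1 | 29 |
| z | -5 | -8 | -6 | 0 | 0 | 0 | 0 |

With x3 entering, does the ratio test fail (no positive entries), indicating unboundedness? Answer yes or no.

Column x3 has positive entries in row(s) 1, 2, 3, so the ratio test bounds it — not unbounded.

no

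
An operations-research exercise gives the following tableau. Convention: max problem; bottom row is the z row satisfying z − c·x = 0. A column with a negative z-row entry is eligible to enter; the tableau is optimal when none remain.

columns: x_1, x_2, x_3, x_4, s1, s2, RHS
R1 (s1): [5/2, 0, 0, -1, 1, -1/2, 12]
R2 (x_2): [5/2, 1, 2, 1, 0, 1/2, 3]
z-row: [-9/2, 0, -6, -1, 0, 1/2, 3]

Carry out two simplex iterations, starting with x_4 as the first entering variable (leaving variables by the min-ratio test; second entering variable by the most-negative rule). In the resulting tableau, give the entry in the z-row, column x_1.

Ratio test on column x_4 — row 1: entry -1 ≤ 0; row 2: 3/1 = 3. Minimum is 3 at row 2 (x_2 leaves); pivot element 1.
Divide row 2 by 1; eliminate column x_4 from the other rows.
Second iteration: most negative z-row entry is -4 in column x_3, so x_3 enters.
Ratio test on column x_3 — row 1: 15/2 = 15/2; row 2: 3/2 = 3/2. Minimum is 3/2 at row 2 (x_4 leaves); pivot element 2.
Divide row 2 by 2; eliminate column x_3 from the other rows.
After both pivots, the entry at the z-row, column x_1 is 3.

3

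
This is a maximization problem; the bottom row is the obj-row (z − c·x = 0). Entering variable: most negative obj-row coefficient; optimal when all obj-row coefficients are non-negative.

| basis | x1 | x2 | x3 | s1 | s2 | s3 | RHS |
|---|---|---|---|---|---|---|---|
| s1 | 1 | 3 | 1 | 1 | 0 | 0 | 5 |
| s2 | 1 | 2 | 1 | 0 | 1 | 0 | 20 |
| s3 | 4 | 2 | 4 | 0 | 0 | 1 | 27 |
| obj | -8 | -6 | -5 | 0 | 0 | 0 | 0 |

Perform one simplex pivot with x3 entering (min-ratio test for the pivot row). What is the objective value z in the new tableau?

Ratio test on column x3 — row 1: 5/1 = 5; row 2: 20/1 = 20; row 3: 27/4 = 27/4. Minimum is 5 at row 1 (s1 leaves); pivot element 1.
Pivot on row 1; the obj-row RHS becomes 0 − (-5)·5 = 25.

25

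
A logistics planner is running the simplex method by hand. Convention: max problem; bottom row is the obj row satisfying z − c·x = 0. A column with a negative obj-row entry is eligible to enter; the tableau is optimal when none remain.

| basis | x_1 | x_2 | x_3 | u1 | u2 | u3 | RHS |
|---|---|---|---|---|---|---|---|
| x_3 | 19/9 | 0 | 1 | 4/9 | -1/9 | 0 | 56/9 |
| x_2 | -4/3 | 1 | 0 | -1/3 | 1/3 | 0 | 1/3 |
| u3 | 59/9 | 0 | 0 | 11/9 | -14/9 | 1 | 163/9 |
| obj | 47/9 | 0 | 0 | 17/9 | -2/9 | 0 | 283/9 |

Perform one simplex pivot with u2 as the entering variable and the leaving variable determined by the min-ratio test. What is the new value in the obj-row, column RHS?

95/3

Ratio test on column u2 — row 1: entry -1/9 ≤ 0; row 2: (1/3)/(1/3) = 1; row 3: entry -14/9 ≤ 0. Minimum is 1 at row 2 (x_2 leaves); pivot element 1/3.
Divide row 2 by 1/3; eliminate column u2 from the other rows.
obj-row update in column RHS: 283/9 − (-2/9)·1 = 95/3.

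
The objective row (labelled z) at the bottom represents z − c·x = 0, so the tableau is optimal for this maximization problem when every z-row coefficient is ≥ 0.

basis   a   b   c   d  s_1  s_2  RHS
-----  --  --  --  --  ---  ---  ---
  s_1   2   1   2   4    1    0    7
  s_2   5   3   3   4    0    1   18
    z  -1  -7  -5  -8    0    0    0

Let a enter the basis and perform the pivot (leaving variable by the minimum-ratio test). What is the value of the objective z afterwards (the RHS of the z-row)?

7/2

Ratio test on column a — row 1: 7/2 = 7/2; row 2: 18/5 = 18/5. Minimum is 7/2 at row 1 (s_1 leaves); pivot element 2.
Pivot on row 1; the z-row RHS becomes 0 − (-1)·(7/2) = 7/2.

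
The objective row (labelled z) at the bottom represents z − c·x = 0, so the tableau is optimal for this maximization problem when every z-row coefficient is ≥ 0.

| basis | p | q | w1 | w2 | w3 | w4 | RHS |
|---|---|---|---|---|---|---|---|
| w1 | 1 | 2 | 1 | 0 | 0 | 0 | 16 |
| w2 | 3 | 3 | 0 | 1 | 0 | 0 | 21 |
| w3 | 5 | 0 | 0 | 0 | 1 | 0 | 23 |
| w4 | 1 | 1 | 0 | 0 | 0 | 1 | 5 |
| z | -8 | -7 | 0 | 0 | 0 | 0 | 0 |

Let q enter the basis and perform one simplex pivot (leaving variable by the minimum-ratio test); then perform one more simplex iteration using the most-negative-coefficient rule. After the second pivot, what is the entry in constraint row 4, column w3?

Ratio test on column q — row 1: 16/2 = 8; row 2: 21/3 = 7; row 3: entry 0 ≤ 0; row 4: 5/1 = 5. Minimum is 5 at row 4 (w4 leaves); pivot element 1.
Divide row 4 by 1; eliminate column q from the other rows.
Second iteration: most negative z-row entry is -1 in column p, so p enters.
Ratio test on column p — row 1: entry -1 ≤ 0; row 2: entry 0 ≤ 0; row 3: 23/5 = 23/5; row 4: 5/1 = 5. Minimum is 23/5 at row 3 (w3 leaves); pivot element 5.
Divide row 3 by 5; eliminate column p from the other rows.
After both pivots, the entry at constraint row 4, column w3 is -1/5.

-1/5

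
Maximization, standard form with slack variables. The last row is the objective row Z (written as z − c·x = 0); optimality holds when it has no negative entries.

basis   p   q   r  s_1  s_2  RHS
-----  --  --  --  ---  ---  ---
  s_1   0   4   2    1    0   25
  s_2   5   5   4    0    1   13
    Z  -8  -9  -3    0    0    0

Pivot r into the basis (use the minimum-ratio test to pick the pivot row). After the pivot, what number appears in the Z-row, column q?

-21/4

Ratio test on column r — row 1: 25/2 = 25/2; row 2: 13/4 = 13/4. Minimum is 13/4 at row 2 (s_2 leaves); pivot element 4.
Divide row 2 by 4; eliminate column r from the other rows.
Z-row update in column q: -9 − (-3)·(5/4) = -21/4.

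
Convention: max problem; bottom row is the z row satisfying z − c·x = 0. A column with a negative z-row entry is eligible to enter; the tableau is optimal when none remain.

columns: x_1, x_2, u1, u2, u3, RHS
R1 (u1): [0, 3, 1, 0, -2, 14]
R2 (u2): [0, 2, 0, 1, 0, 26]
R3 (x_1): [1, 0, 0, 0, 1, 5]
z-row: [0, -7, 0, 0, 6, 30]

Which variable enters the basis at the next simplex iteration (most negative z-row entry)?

Negative z-row entries: x_2: -7.
The most negative is -7 in column x_2, so x_2 enters.

x_2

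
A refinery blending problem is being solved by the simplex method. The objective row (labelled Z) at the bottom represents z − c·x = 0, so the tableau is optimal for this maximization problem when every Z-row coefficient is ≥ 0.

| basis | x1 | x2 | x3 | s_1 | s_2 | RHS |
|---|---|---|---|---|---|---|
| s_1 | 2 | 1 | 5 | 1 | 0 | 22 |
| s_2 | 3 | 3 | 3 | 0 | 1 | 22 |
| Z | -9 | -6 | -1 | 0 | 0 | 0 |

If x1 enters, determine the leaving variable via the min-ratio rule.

s_2

Column x1 entries and ratios — s_1: 22/2 = 11; s_2: 22/3 = 22/3.
Smallest ratio is 22/3 in the row of s_2, so s_2 leaves.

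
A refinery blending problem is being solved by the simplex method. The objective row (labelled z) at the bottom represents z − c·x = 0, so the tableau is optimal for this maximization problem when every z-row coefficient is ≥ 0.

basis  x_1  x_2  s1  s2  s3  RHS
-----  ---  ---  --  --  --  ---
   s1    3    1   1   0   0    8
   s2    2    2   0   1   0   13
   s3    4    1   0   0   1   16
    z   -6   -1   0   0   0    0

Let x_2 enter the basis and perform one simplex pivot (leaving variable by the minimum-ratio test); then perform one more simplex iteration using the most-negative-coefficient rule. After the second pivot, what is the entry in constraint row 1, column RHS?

Ratio test on column x_2 — row 1: 8/1 = 8; row 2: 13/2 = 13/2; row 3: 16/1 = 16. Minimum is 13/2 at row 2 (s2 leaves); pivot element 2.
Divide row 2 by 2; eliminate column x_2 from the other rows.
Second iteration: most negative z-row entry is -5 in column x_1, so x_1 enters.
Ratio test on column x_1 — row 1: (3/2)/2 = 3/4; row 2: (13/2)/1 = 13/2; row 3: (19/2)/3 = 19/6. Minimum is 3/4 at row 1 (s1 leaves); pivot element 2.
Divide row 1 by 2; eliminate column x_1 from the other rows.
After both pivots, the entry at constraint row 1, column RHS is 3/4.

3/4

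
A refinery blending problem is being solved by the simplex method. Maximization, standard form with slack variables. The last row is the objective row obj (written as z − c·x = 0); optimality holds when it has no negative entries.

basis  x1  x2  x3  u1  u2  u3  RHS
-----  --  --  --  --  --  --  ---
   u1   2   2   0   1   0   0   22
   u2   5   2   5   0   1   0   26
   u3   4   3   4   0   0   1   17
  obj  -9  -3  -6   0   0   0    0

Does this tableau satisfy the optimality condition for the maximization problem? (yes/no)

no

The obj-row has a negative entry -9 in column x1, so it is not optimal.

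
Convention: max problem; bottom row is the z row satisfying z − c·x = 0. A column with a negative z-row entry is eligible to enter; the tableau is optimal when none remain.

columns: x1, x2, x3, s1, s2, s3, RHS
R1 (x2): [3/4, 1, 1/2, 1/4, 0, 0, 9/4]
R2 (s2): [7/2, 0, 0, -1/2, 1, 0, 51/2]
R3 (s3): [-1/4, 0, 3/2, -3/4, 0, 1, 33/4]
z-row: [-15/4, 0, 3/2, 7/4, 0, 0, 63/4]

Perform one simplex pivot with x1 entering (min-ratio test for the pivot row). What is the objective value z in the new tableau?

Ratio test on column x1 — row 1: (9/4)/(3/4) = 3; row 2: (51/2)/(7/2) = 51/7; row 3: entry -1/4 ≤ 0. Minimum is 3 at row 1 (x2 leaves); pivot element 3/4.
Pivot on row 1; the z-row RHS becomes 63/4 − (-15/4)·3 = 27.

27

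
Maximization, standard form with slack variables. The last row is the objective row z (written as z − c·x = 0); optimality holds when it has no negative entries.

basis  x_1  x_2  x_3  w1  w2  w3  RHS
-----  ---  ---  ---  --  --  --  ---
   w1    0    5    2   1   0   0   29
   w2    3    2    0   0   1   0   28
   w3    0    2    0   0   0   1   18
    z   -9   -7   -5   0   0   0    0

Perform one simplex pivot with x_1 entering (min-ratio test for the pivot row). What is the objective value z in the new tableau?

84

Ratio test on column x_1 — row 1: entry 0 ≤ 0; row 2: 28/3 = 28/3; row 3: entry 0 ≤ 0. Minimum is 28/3 at row 2 (w2 leaves); pivot element 3.
Pivot on row 2; the z-row RHS becomes 0 − (-9)·(28/3) = 84.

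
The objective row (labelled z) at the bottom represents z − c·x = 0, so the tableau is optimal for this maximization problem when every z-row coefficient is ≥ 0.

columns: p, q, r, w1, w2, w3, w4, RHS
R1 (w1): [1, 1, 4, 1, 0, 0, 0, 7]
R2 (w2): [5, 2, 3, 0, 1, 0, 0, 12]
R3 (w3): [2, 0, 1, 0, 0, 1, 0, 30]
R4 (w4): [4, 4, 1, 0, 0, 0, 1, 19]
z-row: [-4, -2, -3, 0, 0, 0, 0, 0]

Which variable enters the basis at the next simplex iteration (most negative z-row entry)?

p

Negative z-row entries: p: -4, q: -2, r: -3.
The most negative is -4 in column p, so p enters.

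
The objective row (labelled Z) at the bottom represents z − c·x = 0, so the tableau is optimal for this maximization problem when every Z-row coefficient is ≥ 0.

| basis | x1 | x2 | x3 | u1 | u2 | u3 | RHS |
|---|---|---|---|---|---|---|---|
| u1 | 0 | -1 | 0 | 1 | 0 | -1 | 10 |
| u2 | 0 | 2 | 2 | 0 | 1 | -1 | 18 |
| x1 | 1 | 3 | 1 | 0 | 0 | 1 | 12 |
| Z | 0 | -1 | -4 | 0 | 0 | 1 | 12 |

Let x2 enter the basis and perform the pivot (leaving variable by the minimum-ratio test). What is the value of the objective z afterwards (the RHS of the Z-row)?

Ratio test on column x2 — row 1: entry -1 ≤ 0; row 2: 18/2 = 9; row 3: 12/3 = 4. Minimum is 4 at row 3 (x1 leaves); pivot element 3.
Pivot on row 3; the Z-row RHS becomes 12 − (-1)·4 = 16.

16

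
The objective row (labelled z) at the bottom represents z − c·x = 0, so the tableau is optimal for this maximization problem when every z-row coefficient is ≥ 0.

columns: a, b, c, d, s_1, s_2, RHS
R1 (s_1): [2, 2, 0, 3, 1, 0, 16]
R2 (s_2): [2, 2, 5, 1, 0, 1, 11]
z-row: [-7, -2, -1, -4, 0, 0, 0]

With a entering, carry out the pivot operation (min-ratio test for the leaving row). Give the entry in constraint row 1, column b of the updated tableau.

0

Ratio test on column a — row 1: 16/2 = 8; row 2: 11/2 = 11/2. Minimum is 11/2 at row 2 (s_2 leaves); pivot element 2.
Divide row 2 by 2; eliminate column a from the other rows.
Row 1 update in column b: 2 − 2·1 = 0.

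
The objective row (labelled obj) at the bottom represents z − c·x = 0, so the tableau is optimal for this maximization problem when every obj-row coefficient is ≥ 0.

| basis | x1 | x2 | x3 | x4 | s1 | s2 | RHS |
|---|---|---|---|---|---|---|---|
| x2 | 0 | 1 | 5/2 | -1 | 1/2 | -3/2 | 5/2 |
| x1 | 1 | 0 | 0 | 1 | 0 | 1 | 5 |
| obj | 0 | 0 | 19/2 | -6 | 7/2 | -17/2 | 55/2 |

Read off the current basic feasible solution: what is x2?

x2 is basic (row 1); its value is the RHS of that row, 5/2.

5/2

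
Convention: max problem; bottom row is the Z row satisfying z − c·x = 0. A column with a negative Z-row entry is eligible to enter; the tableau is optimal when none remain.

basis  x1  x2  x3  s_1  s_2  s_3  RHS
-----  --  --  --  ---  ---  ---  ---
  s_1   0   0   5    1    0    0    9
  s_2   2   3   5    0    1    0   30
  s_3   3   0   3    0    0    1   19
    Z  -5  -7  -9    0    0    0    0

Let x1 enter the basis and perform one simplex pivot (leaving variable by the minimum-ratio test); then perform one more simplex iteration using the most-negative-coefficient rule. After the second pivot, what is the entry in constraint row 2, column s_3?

-2/9

Ratio test on column x1 — row 1: entry 0 ≤ 0; row 2: 30/2 = 15; row 3: 19/3 = 19/3. Minimum is 19/3 at row 3 (s_3 leaves); pivot element 3.
Divide row 3 by 3; eliminate column x1 from the other rows.
Second iteration: most negative Z-row entry is -7 in column x2, so x2 enters.
Ratio test on column x2 — row 1: entry 0 ≤ 0; row 2: (52/3)/3 = 52/9; row 3: entry 0 ≤ 0. Minimum is 52/9 at row 2 (s_2 leaves); pivot element 3.
Divide row 2 by 3; eliminate column x2 from the other rows.
After both pivots, the entry at constraint row 2, column s_3 is -2/9.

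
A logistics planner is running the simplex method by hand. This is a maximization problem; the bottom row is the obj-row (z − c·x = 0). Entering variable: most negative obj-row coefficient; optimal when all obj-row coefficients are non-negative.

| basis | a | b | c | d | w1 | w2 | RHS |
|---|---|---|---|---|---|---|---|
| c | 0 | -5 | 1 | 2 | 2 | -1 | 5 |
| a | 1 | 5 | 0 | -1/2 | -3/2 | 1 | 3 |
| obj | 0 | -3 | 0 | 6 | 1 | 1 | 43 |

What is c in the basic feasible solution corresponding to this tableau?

5

c is basic (row 1); its value is the RHS of that row, 5.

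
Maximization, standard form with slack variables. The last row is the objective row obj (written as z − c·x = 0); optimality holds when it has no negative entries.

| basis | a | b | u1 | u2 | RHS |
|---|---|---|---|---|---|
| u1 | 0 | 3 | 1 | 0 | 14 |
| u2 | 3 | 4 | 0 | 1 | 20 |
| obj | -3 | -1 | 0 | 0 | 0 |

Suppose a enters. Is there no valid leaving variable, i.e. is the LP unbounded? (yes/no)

no

Column a has positive entries in row(s) 2, so the ratio test bounds it — not unbounded.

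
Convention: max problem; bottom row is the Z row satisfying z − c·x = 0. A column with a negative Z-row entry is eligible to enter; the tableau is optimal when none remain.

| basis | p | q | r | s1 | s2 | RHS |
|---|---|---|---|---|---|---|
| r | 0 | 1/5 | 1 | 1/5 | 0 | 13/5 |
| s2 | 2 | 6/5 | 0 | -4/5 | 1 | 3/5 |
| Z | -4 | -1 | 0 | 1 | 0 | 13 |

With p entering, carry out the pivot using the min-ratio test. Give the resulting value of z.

Ratio test on column p — row 1: entry 0 ≤ 0; row 2: (3/5)/2 = 3/10. Minimum is 3/10 at row 2 (s2 leaves); pivot element 2.
Pivot on row 2; the Z-row RHS becomes 13 − (-4)·(3/10) = 71/5.

71/5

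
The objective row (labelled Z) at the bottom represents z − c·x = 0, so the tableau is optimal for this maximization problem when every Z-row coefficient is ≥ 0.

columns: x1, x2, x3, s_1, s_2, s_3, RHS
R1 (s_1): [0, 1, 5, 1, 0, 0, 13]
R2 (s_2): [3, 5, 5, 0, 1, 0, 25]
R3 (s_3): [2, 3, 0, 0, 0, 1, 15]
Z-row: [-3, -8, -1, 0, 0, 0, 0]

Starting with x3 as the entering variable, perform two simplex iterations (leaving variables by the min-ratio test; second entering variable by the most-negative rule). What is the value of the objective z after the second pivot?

Ratio test on column x3 — row 1: 13/5 = 13/5; row 2: 25/5 = 5; row 3: entry 0 ≤ 0. Minimum is 13/5 at row 1 (s_1 leaves); pivot element 5.
Pivot on row 1; the Z-row RHS becomes 0 − (-1)·(13/5) = 13/5.
Next entering variable (most negative Z-row entry -39/5): x2.
Ratio test on column x2 — row 1: (13/5)/(1/5) = 13; row 2: 12/4 = 3; row 3: 15/3 = 5. Minimum is 3 at row 2 (s_2 leaves); pivot element 4.
After the second pivot the Z-row RHS is 13/5 − (-39/5)·3 = 26.

26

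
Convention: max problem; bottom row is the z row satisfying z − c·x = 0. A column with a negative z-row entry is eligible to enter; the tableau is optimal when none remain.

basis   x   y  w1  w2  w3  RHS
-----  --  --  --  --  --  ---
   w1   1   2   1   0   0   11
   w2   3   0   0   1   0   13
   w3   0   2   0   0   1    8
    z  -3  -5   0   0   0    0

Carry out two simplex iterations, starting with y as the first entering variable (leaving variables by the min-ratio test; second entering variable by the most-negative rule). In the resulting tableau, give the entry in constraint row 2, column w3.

Ratio test on column y — row 1: 11/2 = 11/2; row 2: entry 0 ≤ 0; row 3: 8/2 = 4. Minimum is 4 at row 3 (w3 leaves); pivot element 2.
Divide row 3 by 2; eliminate column y from the other rows.
Second iteration: most negative z-row entry is -3 in column x, so x enters.
Ratio test on column x — row 1: 3/1 = 3; row 2: 13/3 = 13/3; row 3: entry 0 ≤ 0. Minimum is 3 at row 1 (w1 leaves); pivot element 1.
Divide row 1 by 1; eliminate column x from the other rows.
After both pivots, the entry at constraint row 2, column w3 is 3.

3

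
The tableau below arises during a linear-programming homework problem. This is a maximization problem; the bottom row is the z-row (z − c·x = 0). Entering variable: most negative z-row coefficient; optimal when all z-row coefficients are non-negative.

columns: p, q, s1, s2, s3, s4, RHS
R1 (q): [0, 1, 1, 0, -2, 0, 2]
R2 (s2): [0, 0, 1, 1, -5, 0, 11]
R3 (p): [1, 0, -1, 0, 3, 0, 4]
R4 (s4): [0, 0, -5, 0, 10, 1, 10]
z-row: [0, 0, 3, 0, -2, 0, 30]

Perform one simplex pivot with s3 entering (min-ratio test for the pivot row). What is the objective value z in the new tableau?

32

Ratio test on column s3 — row 1: entry -2 ≤ 0; row 2: entry -5 ≤ 0; row 3: 4/3 = 4/3; row 4: 10/10 = 1. Minimum is 1 at row 4 (s4 leaves); pivot element 10.
Pivot on row 4; the z-row RHS becomes 30 − (-2)·1 = 32.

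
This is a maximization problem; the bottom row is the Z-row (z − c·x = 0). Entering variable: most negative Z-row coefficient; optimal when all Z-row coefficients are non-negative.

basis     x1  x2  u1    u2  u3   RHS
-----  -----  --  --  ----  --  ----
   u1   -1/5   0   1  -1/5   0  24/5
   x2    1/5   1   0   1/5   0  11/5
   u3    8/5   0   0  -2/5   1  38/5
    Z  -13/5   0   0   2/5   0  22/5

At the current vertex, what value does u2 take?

0

u2 is not in the basis, so in the current basic feasible solution u2 = 0.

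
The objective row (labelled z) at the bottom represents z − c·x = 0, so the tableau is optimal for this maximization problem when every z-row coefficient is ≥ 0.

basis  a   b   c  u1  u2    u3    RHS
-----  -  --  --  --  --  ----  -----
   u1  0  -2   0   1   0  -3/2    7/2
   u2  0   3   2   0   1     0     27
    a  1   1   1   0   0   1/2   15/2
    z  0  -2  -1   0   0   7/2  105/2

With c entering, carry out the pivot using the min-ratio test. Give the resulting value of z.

Ratio test on column c — row 1: entry 0 ≤ 0; row 2: 27/2 = 27/2; row 3: (15/2)/1 = 15/2. Minimum is 15/2 at row 3 (a leaves); pivot element 1.
Pivot on row 3; the z-row RHS becomes 105/2 − (-1)·(15/2) = 60.

60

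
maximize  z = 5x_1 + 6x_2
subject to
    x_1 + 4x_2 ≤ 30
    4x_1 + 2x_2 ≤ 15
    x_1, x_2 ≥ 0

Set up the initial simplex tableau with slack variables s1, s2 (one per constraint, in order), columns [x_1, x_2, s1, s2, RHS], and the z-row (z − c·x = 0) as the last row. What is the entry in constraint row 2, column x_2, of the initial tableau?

2

Constraint 2 has coefficient 2 on x_2.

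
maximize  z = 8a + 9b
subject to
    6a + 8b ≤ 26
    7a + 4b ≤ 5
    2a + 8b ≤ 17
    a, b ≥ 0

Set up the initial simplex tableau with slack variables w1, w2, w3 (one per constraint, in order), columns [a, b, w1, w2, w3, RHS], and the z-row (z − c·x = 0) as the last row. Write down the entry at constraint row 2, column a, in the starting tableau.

Constraint 2 has coefficient 7 on a.

7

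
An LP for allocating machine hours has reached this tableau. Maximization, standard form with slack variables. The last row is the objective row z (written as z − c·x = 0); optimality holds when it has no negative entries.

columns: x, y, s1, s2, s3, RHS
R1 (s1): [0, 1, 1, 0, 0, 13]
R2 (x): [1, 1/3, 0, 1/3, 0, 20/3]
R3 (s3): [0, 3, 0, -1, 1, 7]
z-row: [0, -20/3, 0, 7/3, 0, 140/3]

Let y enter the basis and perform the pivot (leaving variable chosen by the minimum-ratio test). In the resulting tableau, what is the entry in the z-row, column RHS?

Ratio test on column y — row 1: 13/1 = 13; row 2: (20/3)/(1/3) = 20; row 3: 7/3 = 7/3. Minimum is 7/3 at row 3 (s3 leaves); pivot element 3.
Divide row 3 by 3; eliminate column y from the other rows.
z-row update in column RHS: 140/3 − (-20/3)·(7/3) = 560/9.

560/9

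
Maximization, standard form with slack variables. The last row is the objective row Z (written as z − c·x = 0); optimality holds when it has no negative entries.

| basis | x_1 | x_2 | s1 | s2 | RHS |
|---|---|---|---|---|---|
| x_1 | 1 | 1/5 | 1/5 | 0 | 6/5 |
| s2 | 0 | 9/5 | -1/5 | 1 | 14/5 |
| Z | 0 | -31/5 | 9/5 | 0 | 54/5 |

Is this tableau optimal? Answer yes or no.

The Z-row has a negative entry -31/5 in column x_2, so it is not optimal.

no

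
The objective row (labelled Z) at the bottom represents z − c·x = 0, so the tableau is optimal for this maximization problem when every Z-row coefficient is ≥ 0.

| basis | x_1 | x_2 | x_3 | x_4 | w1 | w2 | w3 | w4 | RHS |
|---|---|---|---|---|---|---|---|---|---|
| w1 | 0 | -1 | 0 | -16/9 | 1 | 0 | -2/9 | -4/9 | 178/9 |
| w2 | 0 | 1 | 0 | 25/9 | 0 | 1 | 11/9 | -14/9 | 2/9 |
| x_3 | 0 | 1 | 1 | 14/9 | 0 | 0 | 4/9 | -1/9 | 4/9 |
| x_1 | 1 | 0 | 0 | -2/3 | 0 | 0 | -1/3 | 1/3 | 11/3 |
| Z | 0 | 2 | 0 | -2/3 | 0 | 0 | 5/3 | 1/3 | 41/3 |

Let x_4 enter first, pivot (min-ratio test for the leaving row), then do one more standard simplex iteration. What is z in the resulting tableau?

261/19

Ratio test on column x_4 — row 1: entry -16/9 ≤ 0; row 2: (2/9)/(25/9) = 2/25; row 3: (4/9)/(14/9) = 2/7; row 4: entry -2/3 ≤ 0. Minimum is 2/25 at row 2 (w2 leaves); pivot element 25/9.
Pivot on row 2; the Z-row RHS becomes 41/3 − (-2/3)·(2/25) = 343/25.
Next entering variable (most negative Z-row entry -1/25): w4.
Ratio test on column w4 — row 1: entry -36/25 ≤ 0; row 2: entry -14/25 ≤ 0; row 3: (8/25)/(19/25) = 8/19; row 4: entry -1/25 ≤ 0. Minimum is 8/19 at row 3 (x_3 leaves); pivot element 19/25.
After the second pivot the Z-row RHS is 343/25 − (-1/25)·(8/19) = 261/19.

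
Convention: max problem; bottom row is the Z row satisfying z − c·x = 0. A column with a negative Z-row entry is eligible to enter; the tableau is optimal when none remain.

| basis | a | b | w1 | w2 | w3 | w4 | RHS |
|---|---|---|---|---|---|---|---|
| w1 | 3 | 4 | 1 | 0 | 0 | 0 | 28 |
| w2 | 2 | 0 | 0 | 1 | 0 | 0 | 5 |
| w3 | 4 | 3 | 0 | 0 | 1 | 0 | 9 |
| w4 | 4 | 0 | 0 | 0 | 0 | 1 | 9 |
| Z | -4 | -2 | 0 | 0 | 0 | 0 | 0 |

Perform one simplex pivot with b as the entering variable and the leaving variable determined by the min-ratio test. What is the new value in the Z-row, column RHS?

Ratio test on column b — row 1: 28/4 = 7; row 2: entry 0 ≤ 0; row 3: 9/3 = 3; row 4: entry 0 ≤ 0. Minimum is 3 at row 3 (w3 leaves); pivot element 3.
Divide row 3 by 3; eliminate column b from the other rows.
Z-row update in column RHS: 0 − (-2)·3 = 6.

6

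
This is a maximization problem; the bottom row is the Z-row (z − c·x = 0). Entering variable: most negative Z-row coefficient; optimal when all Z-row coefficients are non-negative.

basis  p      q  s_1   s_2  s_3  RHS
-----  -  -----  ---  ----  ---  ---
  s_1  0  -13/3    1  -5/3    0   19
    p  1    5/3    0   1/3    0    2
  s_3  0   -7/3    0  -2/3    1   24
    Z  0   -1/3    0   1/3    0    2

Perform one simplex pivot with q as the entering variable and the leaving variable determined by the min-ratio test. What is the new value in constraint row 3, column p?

Ratio test on column q — row 1: entry -13/3 ≤ 0; row 2: 2/(5/3) = 6/5; row 3: entry -7/3 ≤ 0. Minimum is 6/5 at row 2 (p leaves); pivot element 5/3.
Divide row 2 by 5/3; eliminate column q from the other rows.
Row 3 update in column p: 0 − (-7/3)·(3/5) = 7/5.

7/5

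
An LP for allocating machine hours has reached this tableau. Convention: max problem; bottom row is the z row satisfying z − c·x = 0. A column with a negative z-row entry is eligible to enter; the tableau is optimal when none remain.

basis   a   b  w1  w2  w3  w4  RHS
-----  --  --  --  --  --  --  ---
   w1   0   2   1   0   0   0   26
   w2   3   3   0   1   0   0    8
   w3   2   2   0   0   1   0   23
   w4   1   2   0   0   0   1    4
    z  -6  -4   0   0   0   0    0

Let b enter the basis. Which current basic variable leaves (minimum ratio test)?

Column b entries and ratios — w1: 26/2 = 13; w2: 8/3 = 8/3; w3: 23/2 = 23/2; w4: 4/2 = 2.
Smallest ratio is 2 in the row of w4, so w4 leaves.

w4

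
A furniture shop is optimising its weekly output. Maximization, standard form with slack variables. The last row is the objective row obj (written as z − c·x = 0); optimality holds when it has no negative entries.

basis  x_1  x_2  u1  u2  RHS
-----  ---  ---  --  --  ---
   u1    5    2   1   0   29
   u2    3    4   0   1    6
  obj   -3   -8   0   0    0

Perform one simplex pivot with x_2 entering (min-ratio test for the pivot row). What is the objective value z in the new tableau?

12

Ratio test on column x_2 — row 1: 29/2 = 29/2; row 2: 6/4 = 3/2. Minimum is 3/2 at row 2 (u2 leaves); pivot element 4.
Pivot on row 2; the obj-row RHS becomes 0 − (-8)·(3/2) = 12.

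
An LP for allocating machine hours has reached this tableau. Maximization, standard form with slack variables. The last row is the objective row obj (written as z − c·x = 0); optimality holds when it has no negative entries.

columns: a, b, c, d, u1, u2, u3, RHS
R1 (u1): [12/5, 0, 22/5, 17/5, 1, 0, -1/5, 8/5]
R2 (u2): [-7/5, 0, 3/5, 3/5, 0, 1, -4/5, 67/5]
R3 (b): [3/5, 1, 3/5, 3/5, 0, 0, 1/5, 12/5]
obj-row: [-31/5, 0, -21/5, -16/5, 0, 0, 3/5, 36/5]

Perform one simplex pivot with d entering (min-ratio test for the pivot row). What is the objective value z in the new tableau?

Ratio test on column d — row 1: (8/5)/(17/5) = 8/17; row 2: (67/5)/(3/5) = 67/3; row 3: (12/5)/(3/5) = 4. Minimum is 8/17 at row 1 (u1 leaves); pivot element 17/5.
Pivot on row 1; the obj-row RHS becomes 36/5 − (-16/5)·(8/17) = 148/17.

148/17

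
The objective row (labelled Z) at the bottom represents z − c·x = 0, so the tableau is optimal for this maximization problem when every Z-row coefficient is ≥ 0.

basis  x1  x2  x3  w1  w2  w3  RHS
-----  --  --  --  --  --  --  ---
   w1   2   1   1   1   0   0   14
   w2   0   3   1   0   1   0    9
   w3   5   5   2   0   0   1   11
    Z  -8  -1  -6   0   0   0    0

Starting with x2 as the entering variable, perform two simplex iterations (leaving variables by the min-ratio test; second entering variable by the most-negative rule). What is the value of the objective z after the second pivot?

Ratio test on column x2 — row 1: 14/1 = 14; row 2: 9/3 = 3; row 3: 11/5 = 11/5. Minimum is 11/5 at row 3 (w3 leaves); pivot element 5.
Pivot on row 3; the Z-row RHS becomes 0 − (-1)·(11/5) = 11/5.
Next entering variable (most negative Z-row entry -7): x1.
Ratio test on column x1 — row 1: (59/5)/1 = 59/5; row 2: entry -3 ≤ 0; row 3: (11/5)/1 = 11/5. Minimum is 11/5 at row 3 (x2 leaves); pivot element 1.
After the second pivot the Z-row RHS is 11/5 − (-7)·(11/5) = 88/5.

88/5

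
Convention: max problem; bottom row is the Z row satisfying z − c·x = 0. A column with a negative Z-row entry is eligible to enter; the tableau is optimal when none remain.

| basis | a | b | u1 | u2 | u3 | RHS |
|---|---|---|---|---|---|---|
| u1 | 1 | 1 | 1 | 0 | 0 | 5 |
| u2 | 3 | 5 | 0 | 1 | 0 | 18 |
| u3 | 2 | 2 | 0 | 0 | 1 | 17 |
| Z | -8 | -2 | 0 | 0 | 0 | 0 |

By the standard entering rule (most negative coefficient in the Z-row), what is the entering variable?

a

Negative Z-row entries: a: -8, b: -2.
The most negative is -8 in column a, so a enters.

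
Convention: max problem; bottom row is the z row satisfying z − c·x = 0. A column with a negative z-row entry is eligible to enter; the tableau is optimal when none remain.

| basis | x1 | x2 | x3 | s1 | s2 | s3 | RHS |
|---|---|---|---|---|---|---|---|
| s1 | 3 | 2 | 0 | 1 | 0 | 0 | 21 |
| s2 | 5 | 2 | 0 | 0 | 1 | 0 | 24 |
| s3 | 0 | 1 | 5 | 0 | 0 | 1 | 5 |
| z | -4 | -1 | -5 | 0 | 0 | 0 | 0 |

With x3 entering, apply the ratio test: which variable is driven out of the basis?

Column x3 entries and ratios — s1: 0 ≤ 0, skip; s2: 0 ≤ 0, skip; s3: 5/5 = 1.
Smallest ratio is 1 in the row of s3, so s3 leaves.

s3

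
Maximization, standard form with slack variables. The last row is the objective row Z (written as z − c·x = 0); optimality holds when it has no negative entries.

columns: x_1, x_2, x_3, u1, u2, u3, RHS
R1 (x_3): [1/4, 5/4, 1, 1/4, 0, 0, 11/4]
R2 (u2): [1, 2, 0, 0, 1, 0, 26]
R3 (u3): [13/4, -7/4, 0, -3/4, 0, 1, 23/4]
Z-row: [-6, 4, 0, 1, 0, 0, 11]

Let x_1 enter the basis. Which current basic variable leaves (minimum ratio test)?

u3

Column x_1 entries and ratios — x_3: (11/4)/(1/4) = 11; u2: 26/1 = 26; u3: (23/4)/(13/4) = 23/13.
Smallest ratio is 23/13 in the row of u3, so u3 leaves.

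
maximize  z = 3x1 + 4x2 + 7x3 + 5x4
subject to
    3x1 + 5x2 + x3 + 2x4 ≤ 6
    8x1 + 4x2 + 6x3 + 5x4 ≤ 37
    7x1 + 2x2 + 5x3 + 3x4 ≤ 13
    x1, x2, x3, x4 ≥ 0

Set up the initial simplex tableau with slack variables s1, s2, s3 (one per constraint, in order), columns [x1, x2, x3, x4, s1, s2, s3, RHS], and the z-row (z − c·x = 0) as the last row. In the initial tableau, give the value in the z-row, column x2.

-4

The z-row carries the negated objective coefficients: the x2 entry is -4.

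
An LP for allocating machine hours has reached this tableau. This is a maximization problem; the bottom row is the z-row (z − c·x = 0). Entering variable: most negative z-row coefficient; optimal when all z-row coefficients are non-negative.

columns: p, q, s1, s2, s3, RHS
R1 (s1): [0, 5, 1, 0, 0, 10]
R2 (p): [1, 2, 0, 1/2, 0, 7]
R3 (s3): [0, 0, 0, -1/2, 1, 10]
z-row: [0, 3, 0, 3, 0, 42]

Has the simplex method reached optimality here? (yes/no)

yes

Every z-row coefficient is ≥ 0, so the tableau is optimal.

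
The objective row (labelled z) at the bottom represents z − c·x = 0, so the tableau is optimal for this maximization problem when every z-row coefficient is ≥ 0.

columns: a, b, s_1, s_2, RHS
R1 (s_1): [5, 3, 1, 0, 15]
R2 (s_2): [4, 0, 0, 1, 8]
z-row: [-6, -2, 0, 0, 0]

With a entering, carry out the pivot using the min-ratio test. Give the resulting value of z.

Ratio test on column a — row 1: 15/5 = 3; row 2: 8/4 = 2. Minimum is 2 at row 2 (s_2 leaves); pivot element 4.
Pivot on row 2; the z-row RHS becomes 0 − (-6)·2 = 12.

12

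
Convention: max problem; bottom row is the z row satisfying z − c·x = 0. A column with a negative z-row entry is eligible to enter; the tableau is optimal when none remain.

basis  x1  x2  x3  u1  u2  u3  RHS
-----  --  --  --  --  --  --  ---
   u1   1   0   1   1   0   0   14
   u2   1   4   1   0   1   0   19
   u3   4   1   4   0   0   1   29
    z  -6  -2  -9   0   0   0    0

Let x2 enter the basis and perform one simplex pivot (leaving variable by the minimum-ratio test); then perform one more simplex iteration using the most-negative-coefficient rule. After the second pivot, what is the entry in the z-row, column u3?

Ratio test on column x2 — row 1: entry 0 ≤ 0; row 2: 19/4 = 19/4; row 3: 29/1 = 29. Minimum is 19/4 at row 2 (u2 leaves); pivot element 4.
Divide row 2 by 4; eliminate column x2 from the other rows.
Second iteration: most negative z-row entry is -17/2 in column x3, so x3 enters.
Ratio test on column x3 — row 1: 14/1 = 14; row 2: (19/4)/(1/4) = 19; row 3: (97/4)/(15/4) = 97/15. Minimum is 97/15 at row 3 (u3 leaves); pivot element 15/4.
Divide row 3 by 15/4; eliminate column x3 from the other rows.
After both pivots, the entry at the z-row, column u3 is 34/15.

34/15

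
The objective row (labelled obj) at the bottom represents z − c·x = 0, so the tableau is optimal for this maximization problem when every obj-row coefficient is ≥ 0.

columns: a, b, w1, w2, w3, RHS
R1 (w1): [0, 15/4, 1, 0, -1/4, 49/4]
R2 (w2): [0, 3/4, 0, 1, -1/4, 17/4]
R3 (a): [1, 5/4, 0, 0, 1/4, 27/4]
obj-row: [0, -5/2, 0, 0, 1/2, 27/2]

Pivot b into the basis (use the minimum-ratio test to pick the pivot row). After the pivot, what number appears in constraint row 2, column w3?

-1/5

Ratio test on column b — row 1: (49/4)/(15/4) = 49/15; row 2: (17/4)/(3/4) = 17/3; row 3: (27/4)/(5/4) = 27/5. Minimum is 49/15 at row 1 (w1 leaves); pivot element 15/4.
Divide row 1 by 15/4; eliminate column b from the other rows.
Row 2 update in column w3: -1/4 − (3/4)·(-1/15) = -1/5.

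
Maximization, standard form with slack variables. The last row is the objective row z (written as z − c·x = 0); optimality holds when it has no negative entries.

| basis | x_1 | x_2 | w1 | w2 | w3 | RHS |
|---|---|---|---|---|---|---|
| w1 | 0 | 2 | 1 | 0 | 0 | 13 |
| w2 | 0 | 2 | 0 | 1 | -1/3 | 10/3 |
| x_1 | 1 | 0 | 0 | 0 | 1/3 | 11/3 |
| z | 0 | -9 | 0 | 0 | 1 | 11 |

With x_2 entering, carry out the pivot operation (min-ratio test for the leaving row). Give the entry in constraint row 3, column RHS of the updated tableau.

11/3

Ratio test on column x_2 — row 1: 13/2 = 13/2; row 2: (10/3)/2 = 5/3; row 3: entry 0 ≤ 0. Minimum is 5/3 at row 2 (w2 leaves); pivot element 2.
Divide row 2 by 2; eliminate column x_2 from the other rows.
Row 3 update in column RHS: 11/3 − 0·(5/3) = 11/3.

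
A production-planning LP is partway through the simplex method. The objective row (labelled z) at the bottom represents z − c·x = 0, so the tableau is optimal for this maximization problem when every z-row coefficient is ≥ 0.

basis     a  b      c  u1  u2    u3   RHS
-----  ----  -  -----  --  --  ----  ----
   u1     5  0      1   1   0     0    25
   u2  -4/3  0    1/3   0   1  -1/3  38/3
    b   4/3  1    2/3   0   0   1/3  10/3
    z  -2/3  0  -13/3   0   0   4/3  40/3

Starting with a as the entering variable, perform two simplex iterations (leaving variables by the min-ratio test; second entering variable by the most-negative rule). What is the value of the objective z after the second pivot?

Ratio test on column a — row 1: 25/5 = 5; row 2: entry -4/3 ≤ 0; row 3: (10/3)/(4/3) = 5/2. Minimum is 5/2 at row 3 (b leaves); pivot element 4/3.
Pivot on row 3; the z-row RHS becomes 40/3 − (-2/3)·(5/2) = 15.
Next entering variable (most negative z-row entry -4): c.
Ratio test on column c — row 1: entry -3/2 ≤ 0; row 2: 16/1 = 16; row 3: (5/2)/(1/2) = 5. Minimum is 5 at row 3 (a leaves); pivot element 1/2.
After the second pivot the z-row RHS is 15 − (-4)·5 = 35.

35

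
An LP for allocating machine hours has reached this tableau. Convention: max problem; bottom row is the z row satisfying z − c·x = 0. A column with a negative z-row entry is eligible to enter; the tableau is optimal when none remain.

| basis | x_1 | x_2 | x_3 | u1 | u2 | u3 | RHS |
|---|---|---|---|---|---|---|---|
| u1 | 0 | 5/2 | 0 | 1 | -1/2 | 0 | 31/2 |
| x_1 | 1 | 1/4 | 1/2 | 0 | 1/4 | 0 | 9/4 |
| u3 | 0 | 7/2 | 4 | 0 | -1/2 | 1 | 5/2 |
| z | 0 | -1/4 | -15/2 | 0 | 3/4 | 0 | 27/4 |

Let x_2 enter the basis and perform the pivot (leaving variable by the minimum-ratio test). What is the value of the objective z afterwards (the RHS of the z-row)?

97/14

Ratio test on column x_2 — row 1: (31/2)/(5/2) = 31/5; row 2: (9/4)/(1/4) = 9; row 3: (5/2)/(7/2) = 5/7. Minimum is 5/7 at row 3 (u3 leaves); pivot element 7/2.
Pivot on row 3; the z-row RHS becomes 27/4 − (-1/4)·(5/7) = 97/14.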